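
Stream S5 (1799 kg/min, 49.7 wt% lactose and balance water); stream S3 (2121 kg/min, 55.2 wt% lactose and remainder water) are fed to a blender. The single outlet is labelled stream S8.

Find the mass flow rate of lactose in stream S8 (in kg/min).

2065 kg/min

lactose out = lactose in = 1799×0.497 + 2121×0.552 = 2064.9 kg/min.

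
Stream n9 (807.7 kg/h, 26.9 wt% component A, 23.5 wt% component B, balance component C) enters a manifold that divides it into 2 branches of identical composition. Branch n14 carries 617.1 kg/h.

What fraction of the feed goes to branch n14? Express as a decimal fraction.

Fraction to n14 = 617.1/807.7 = 0.7640.

0.764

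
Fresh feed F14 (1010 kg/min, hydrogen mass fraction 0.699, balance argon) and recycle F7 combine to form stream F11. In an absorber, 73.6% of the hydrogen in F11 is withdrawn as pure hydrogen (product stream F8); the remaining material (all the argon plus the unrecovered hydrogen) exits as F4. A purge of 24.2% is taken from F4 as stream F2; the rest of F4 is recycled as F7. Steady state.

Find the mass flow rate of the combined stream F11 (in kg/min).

argon enters only via F14 and leaves only via the purge: 1010×0.301 = 0.242×(argon in F4), and the absorber passes all argon, so argon in F11 = argon in F4 = 1256.2 kg/min.
hydrogen in F11: m_A = 1010×0.699 + (1−0.242)·(1−0.736)·m_A, so m_A = 705.99/0.7999 = 882.61 kg/min.
F11 = 882.61 + 1256.2 = 2138.9 kg/min.

2139 kg/min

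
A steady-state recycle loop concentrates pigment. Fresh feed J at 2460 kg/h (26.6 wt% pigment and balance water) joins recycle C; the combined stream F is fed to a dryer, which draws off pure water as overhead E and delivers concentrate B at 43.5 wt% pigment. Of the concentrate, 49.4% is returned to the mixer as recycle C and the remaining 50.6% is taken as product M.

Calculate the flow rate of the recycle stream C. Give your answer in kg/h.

Overall pigment balance (none leaves overhead): pigment in fresh feed = pigment in product, i.e. 2460×0.266 = (1−0.494)·B·0.435.
B = 654.36/(0.435×0.506) = 2972.9 kg/h.
Recycle C = 0.494×2972.9 = 1468.6 kg/h.

1469 kg/h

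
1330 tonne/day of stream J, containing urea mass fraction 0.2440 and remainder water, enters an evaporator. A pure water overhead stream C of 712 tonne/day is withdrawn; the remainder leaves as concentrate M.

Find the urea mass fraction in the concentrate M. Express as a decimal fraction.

0.5251

urea is not removed: 1330×0.244 = 324.52 tonne/day of urea enters M.
Concentrate = 1330 − 712 = 618 tonne/day.
Mass fraction = 324.52/618 = 0.5251.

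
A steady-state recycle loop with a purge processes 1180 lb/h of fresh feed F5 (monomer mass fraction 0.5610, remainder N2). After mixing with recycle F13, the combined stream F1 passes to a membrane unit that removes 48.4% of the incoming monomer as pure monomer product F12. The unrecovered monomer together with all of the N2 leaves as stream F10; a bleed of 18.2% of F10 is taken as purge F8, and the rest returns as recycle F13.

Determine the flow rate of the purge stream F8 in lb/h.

625.6 lb/h

N2 enters only via F5 and leaves only via the purge: 1180×0.439 = 0.182×(N2 in F10), and the membrane unit passes all N2, so N2 in F1 = N2 in F10 = 2846.3 lb/h.
monomer in F1: m_A = 1180×0.561 + (1−0.182)·(1−0.484)·m_A, so m_A = 661.98/0.5779 = 1145.5 lb/h.
F10 = (1−0.484)×1145.5 + 2846.3 = 3437.3 lb/h.
Purge F8 = 0.182×3437.3 = 625.59 lb/h.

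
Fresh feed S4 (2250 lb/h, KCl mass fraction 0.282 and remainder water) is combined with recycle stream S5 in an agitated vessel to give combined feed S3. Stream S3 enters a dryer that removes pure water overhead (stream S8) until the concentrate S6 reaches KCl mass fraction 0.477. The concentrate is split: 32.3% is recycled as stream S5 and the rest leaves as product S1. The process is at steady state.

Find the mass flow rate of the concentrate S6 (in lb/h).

Overall KCl balance (none leaves overhead): KCl in fresh feed = KCl in product, i.e. 2250×0.282 = (1−0.323)·S6·0.477.
S6 = 634.5/(0.477×0.677) = 1964.8 lb/h.

1965 lb/h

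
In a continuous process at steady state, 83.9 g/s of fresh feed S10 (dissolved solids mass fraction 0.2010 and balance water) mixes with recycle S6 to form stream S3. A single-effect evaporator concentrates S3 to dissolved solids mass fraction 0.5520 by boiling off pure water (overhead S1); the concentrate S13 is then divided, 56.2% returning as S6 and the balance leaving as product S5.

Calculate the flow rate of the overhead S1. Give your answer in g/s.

53.35 g/s

Overall dissolved solids balance (none leaves overhead): dissolved solids in fresh feed = dissolved solids in product, i.e. 83.9×0.201 = (1−0.562)·S13·0.552.
S13 = 16.864/(0.552×0.438) = 69.75 g/s.
Recycle S6 = 0.562×69.75 = 39.2 g/s.
Combined feed S3 = 83.9 + 39.2 = 123.1 g/s.
Overhead S1 = S3 − S13 = 123.1 − 69.75 = 53.349 g/s.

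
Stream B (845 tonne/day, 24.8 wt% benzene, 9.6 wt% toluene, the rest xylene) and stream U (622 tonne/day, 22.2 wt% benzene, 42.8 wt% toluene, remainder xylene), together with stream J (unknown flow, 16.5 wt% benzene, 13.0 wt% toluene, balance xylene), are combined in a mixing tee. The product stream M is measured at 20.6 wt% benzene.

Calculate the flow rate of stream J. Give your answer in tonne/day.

1108 tonne/day

Let J be the unknown flow. Total out = 1467 + J.
benzene balance: 347.64 + 0.165·J = 0.206·(1467 + J)
(0.165 − 0.206)·J = 0.206×1467 − 347.64 = -45.442
J = -45.442 / -0.041 = 1108.3 tonne/day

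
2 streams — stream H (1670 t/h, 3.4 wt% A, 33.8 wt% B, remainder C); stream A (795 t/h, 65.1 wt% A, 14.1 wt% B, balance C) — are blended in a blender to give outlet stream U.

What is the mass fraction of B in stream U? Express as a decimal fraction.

0.2745

Total flow out = 1670 + 795 = 2465 t/h.
B in = 1670×0.338 + 795×0.141 = 676.56 t/h.
B mass fraction in U = 676.56/2465 = 0.2745.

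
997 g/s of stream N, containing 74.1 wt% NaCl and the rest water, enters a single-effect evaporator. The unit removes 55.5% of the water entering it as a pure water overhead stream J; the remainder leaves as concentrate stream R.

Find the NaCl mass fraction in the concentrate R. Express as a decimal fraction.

NaCl is not removed: 997×0.741 = 738.78 g/s of NaCl enters R.
water entering = 997×0.259 = 258.22 g/s; overhead removed = 0.555×258.22 = 143.31 g/s.
Concentrate = 997 − 143.31 = 853.69 g/s.
Mass fraction = 738.78/853.69 = 0.865.

0.865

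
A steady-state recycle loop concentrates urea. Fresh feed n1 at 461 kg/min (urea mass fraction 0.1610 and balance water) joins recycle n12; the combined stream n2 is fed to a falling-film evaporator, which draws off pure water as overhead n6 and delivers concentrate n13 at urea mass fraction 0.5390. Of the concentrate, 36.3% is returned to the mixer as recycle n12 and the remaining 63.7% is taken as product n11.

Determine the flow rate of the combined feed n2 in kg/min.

539.5 kg/min

Overall urea balance (none leaves overhead): urea in fresh feed = urea in product, i.e. 461×0.161 = (1−0.363)·n13·0.539.
n13 = 74.221/(0.539×0.637) = 216.17 kg/min.
Recycle n12 = 0.363×216.17 = 78.47 kg/min.
Combined feed n2 = 461 + 78.47 = 539.47 kg/min.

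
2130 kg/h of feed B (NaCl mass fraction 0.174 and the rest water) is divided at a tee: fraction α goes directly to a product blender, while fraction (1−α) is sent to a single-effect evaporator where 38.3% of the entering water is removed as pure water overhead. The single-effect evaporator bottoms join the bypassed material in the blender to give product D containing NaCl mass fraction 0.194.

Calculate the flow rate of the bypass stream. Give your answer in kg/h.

1436 kg/h

All 2130×0.174 = 370.62 kg/h of NaCl reaches D, so D = 370.62/0.194 = 1910.4 kg/h and vapour = 219.59 kg/h.
The evaporator receives (1−α)·2130 of feed at 0.826 water and removes 0.383 of that water:
0.383×0.826×(1−α)×2130 = 219.59
(1−α) = 219.59/673.84 = 0.3259;  α = 0.6741.
Bypass flow = 0.6741×2130 = 1435.9 kg/h.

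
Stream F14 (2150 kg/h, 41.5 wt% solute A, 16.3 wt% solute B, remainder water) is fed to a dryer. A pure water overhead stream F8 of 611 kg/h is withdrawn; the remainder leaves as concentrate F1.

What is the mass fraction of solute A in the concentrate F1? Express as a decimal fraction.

solute A is not removed: 2150×0.415 = 892.25 kg/h of solute A enters F1.
Concentrate = 2150 − 611 = 1539 kg/h.
Mass fraction = 892.25/1539 = 0.580.

0.580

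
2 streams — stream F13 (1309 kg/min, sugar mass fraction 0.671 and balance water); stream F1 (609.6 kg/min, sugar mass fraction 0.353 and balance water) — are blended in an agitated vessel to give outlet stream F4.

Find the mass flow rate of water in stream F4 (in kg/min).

825.1 kg/min

water out = water in = 1309×0.329 + 609.6×0.647 = 825.07 kg/min.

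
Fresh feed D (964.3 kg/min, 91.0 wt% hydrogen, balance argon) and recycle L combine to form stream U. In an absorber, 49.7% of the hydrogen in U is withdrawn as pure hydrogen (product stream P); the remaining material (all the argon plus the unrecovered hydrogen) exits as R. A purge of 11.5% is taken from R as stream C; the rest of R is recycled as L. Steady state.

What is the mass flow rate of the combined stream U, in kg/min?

2336 kg/min

argon enters only via D and leaves only via the purge: 964.3×0.090 = 0.115×(argon in R), and the absorber passes all argon, so argon in U = argon in R = 754.67 kg/min.
hydrogen in U: m_A = 964.3×0.910 + (1−0.115)·(1−0.497)·m_A, so m_A = 877.51/0.5548 = 1581.5 kg/min.
U = 1581.5 + 754.67 = 2336.2 kg/min.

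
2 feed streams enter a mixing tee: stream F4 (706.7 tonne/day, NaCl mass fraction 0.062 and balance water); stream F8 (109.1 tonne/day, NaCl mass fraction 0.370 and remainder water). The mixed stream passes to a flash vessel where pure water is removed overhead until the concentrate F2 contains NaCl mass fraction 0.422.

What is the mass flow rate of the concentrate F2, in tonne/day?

199.5 tonne/day

NaCl entering = 706.7×0.062 + 109.1×0.370 = 84.182 tonne/day.
All NaCl reports to F2, so F2 = 84.182/0.422 = 199.48 tonne/day.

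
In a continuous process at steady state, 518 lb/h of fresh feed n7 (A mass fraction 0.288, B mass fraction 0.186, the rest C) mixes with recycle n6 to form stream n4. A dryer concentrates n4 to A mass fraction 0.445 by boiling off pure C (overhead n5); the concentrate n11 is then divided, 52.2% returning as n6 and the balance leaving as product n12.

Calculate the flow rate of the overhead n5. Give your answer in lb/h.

Overall A balance (none leaves overhead): A in fresh feed = A in product, i.e. 518×0.288 = (1−0.522)·n11·0.445.
n11 = 149.18/(0.445×0.478) = 701.35 lb/h.
Recycle n6 = 0.522×701.35 = 366.1 lb/h.
Combined feed n4 = 518 + 366.1 = 884.1 lb/h.
Overhead n5 = n4 − n11 = 884.1 − 701.35 = 182.76 lb/h.

182.8 lb/h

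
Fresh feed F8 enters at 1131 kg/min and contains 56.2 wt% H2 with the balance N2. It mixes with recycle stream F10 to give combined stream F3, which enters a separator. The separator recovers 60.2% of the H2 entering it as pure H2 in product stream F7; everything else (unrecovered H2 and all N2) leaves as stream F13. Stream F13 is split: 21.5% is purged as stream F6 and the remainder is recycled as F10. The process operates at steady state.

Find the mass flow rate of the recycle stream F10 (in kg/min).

2098 kg/min

N2 enters only via F8 and leaves only via the purge: 1131×0.438 = 0.215×(N2 in F13), and the separator passes all N2, so N2 in F3 = N2 in F13 = 2304.1 kg/min.
H2 in F3: m_A = 1131×0.562 + (1−0.215)·(1−0.602)·m_A, so m_A = 635.62/0.6876 = 924.45 kg/min.
F13 = (1−0.602)×924.45 + 2304.1 = 2672 kg/min.
Recycle F10 = (1−0.215)×2672 = 2097.5 kg/min.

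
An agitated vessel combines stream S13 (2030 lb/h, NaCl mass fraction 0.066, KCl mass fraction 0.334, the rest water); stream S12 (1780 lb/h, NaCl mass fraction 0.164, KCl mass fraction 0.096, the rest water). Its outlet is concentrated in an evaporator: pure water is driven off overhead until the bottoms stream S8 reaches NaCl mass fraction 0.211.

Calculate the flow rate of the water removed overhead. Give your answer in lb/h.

1792 lb/h

NaCl entering = 2030×0.066 + 1780×0.164 = 425.9 lb/h.
All NaCl reports to S8, so S8 = 425.9/0.211 = 2018.5 lb/h.
Total feed = 3810 lb/h; overhead = 3810 − 2018.5 = 1791.5 lb/h.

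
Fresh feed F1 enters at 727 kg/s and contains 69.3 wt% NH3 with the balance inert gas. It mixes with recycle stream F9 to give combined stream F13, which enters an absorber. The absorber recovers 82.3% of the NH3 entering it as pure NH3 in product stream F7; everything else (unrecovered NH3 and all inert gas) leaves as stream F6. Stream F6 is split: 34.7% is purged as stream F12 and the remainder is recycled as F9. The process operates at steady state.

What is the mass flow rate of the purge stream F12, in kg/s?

258.2 kg/s

inert gas enters only via F1 and leaves only via the purge: 727×0.307 = 0.347×(inert gas in F6), and the absorber passes all inert gas, so inert gas in F13 = inert gas in F6 = 643.2 kg/s.
NH3 in F13: m_A = 727×0.693 + (1−0.347)·(1−0.823)·m_A, so m_A = 503.81/0.8844 = 569.65 kg/s.
F6 = (1−0.823)×569.65 + 643.2 = 744.02 kg/s.
Purge F12 = 0.347×744.02 = 258.18 kg/s.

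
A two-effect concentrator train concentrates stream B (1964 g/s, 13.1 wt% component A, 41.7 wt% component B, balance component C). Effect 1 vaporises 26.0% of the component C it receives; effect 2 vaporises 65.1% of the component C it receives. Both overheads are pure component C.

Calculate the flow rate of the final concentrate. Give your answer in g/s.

1306 g/s

component C in feed = 1964×0.452 = 887.73 g/s.
After stage 1: component C left = (1−0.260)×887.73 = 656.92; stream total = 1733.2 g/s.
After stage 2: component C left = (1−0.651)×656.92 = 229.26; final concentrate = 1305.5 g/s.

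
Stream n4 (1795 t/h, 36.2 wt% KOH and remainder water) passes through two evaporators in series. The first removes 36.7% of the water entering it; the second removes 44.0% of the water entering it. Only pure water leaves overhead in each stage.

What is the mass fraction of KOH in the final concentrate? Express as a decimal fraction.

water in feed = 1795×0.638 = 1145.2 t/h.
After stage 1: water left = (1−0.367)×1145.2 = 724.92; stream total = 1374.7 t/h.
After stage 2: water left = (1−0.440)×724.92 = 405.95; final concentrate = 1055.7 t/h.
KOH fraction = 649.79/1055.7 = 0.6155.

0.6155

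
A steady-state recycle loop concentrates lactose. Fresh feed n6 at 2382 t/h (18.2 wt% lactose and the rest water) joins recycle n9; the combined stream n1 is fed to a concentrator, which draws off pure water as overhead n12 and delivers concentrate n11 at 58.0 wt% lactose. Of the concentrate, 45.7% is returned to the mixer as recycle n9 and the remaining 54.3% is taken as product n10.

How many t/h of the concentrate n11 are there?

1377 t/h

Overall lactose balance (none leaves overhead): lactose in fresh feed = lactose in product, i.e. 2382×0.182 = (1−0.457)·n11·0.580.
n11 = 433.52/(0.580×0.543) = 1376.5 t/h.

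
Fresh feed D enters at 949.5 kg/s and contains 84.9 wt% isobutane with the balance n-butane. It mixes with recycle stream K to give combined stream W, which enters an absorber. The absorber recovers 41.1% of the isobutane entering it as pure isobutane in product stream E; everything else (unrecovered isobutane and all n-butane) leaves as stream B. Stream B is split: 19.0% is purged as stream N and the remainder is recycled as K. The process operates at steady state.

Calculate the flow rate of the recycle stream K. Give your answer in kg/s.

n-butane enters only via D and leaves only via the purge: 949.5×0.151 = 0.190×(n-butane in B), and the absorber passes all n-butane, so n-butane in W = n-butane in B = 754.6 kg/s.
isobutane in W: m_A = 949.5×0.849 + (1−0.190)·(1−0.411)·m_A, so m_A = 806.13/0.5229 = 1541.6 kg/s.
B = (1−0.411)×1541.6 + 754.6 = 1662.6 kg/s.
Recycle K = (1−0.190)×1662.6 = 1346.7 kg/s.

1347 kg/s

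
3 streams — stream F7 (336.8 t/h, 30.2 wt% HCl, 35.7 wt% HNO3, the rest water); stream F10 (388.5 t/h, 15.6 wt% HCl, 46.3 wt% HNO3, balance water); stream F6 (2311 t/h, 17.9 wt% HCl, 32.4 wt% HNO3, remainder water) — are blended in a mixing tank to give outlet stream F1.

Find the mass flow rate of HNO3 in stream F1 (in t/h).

1049 t/h

HNO3 out = HNO3 in = 336.8×0.357 + 388.5×0.463 + 2311×0.324 = 1048.9 t/h.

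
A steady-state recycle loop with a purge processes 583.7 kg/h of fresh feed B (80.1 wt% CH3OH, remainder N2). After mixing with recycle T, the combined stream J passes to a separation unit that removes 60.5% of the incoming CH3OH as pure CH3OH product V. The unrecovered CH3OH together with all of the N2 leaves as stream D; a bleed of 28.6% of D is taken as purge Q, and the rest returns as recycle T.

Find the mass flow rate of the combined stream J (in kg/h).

N2 enters only via B and leaves only via the purge: 583.7×0.199 = 0.286×(N2 in D), and the separation unit passes all N2, so N2 in J = N2 in D = 406.14 kg/h.
CH3OH in J: m_A = 583.7×0.801 + (1−0.286)·(1−0.605)·m_A, so m_A = 467.54/0.7180 = 651.2 kg/h.
J = 651.2 + 406.14 = 1057.3 kg/h.

1057 kg/h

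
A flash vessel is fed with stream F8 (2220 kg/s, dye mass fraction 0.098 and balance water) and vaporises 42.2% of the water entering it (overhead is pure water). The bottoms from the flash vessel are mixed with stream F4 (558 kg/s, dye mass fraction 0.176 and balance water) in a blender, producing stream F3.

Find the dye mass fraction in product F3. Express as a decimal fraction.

Vapour removed = 0.422×0.902×2220 = 845.03 kg/s; concentrate = 1375 kg/s.
dye reaching the mixer = 217.56 (from concentrate) + 558×0.176 = 315.77 kg/s.
Product flow = 1375 + 558 = 1933 kg/s; dye fraction = 0.163.

0.163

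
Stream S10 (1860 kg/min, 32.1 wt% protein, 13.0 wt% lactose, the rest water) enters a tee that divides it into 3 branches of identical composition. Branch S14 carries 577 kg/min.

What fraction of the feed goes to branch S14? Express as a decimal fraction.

Fraction to S14 = 577/1860 = 0.3102.

0.310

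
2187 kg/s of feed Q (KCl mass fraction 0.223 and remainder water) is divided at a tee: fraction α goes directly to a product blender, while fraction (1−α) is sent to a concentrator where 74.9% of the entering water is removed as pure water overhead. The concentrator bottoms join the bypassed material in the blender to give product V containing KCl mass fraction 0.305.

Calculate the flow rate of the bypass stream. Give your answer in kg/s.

All 2187×0.223 = 487.7 kg/s of KCl reaches V, so V = 487.7/0.305 = 1599 kg/s and vapour = 587.98 kg/s.
The evaporator receives (1−α)·2187 of feed at 0.777 water and removes 0.749 of that water:
0.749×0.777×(1−α)×2187 = 587.98
(1−α) = 587.98/1272.8 = 0.4620;  α = 0.5380.
Bypass flow = 0.5380×2187 = 1176.7 kg/s.

1177 kg/s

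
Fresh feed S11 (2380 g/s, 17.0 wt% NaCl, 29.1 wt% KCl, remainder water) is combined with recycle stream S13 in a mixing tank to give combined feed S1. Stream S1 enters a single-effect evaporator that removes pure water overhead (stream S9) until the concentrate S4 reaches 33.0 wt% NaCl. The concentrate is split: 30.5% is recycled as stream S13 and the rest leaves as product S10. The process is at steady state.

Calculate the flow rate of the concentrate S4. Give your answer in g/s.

1764 g/s

Overall NaCl balance (none leaves overhead): NaCl in fresh feed = NaCl in product, i.e. 2380×0.170 = (1−0.305)·S4·0.330.
S4 = 404.6/(0.330×0.695) = 1764.1 g/s.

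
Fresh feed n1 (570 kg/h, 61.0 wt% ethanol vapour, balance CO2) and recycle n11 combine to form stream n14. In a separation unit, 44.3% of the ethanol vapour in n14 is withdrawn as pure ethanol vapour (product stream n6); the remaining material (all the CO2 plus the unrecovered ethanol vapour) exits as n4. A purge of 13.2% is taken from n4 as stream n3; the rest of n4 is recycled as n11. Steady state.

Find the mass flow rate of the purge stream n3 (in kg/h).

CO2 enters only via n1 and leaves only via the purge: 570×0.390 = 0.132×(CO2 in n4), and the separation unit passes all CO2, so CO2 in n14 = CO2 in n4 = 1684.1 kg/h.
ethanol vapour in n14: m_A = 570×0.610 + (1−0.132)·(1−0.443)·m_A, so m_A = 347.7/0.5165 = 673.15 kg/h.
n4 = (1−0.443)×673.15 + 1684.1 = 2059 kg/h.
Purge n3 = 0.132×2059 = 271.79 kg/h.

271.8 kg/h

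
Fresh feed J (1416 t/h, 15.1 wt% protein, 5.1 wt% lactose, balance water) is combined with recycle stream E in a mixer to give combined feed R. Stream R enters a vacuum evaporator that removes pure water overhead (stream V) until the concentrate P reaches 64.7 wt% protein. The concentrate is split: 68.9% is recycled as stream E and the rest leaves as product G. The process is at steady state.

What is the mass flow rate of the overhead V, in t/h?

1086 t/h

Overall protein balance (none leaves overhead): protein in fresh feed = protein in product, i.e. 1416×0.151 = (1−0.689)·P·0.647.
P = 213.82/(0.647×0.311) = 1062.6 t/h.
Recycle E = 0.689×1062.6 = 732.14 t/h.
Combined feed R = 1416 + 732.14 = 2148.1 t/h.
Overhead V = R − P = 2148.1 − 1062.6 = 1085.5 t/h.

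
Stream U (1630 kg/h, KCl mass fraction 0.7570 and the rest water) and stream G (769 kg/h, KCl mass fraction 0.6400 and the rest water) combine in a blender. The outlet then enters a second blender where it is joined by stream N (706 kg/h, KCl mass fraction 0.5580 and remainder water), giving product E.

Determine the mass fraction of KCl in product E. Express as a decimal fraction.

0.6828

Overall, product flow = 3105 kg/h.
KCl in = 1630×0.757 + 769×0.640 + 706×0.558 = 2120 kg/h.
KCl fraction in E = 0.6828.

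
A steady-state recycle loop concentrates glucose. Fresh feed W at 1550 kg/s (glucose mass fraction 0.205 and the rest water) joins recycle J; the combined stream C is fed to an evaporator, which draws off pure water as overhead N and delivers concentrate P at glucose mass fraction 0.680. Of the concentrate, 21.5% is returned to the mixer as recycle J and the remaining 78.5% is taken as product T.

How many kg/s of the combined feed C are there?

1678 kg/s

Overall glucose balance (none leaves overhead): glucose in fresh feed = glucose in product, i.e. 1550×0.205 = (1−0.215)·P·0.680.
P = 317.75/(0.680×0.785) = 595.26 kg/s.
Recycle J = 0.215×595.26 = 127.98 kg/s.
Combined feed C = 1550 + 127.98 = 1678 kg/s.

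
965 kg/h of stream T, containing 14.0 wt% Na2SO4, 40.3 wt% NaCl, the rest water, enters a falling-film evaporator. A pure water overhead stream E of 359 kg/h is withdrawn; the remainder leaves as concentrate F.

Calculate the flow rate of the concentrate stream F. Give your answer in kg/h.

Concentrate = 965 − 359 = 606 kg/h.

606 kg/h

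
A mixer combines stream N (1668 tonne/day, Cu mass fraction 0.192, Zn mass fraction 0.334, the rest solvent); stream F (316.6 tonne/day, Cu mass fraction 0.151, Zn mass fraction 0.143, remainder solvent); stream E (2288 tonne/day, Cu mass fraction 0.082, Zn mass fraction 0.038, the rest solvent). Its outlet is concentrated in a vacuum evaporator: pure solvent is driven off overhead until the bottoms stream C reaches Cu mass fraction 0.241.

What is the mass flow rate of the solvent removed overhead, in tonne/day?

Cu entering = 1668×0.192 + 316.6×0.151 + 2288×0.082 = 555.68 tonne/day.
All Cu reports to C, so C = 555.68/0.241 = 2305.7 tonne/day.
Total feed = 4272.6 tonne/day; overhead = 4272.6 − 2305.7 = 1966.9 tonne/day.

1967 tonne/day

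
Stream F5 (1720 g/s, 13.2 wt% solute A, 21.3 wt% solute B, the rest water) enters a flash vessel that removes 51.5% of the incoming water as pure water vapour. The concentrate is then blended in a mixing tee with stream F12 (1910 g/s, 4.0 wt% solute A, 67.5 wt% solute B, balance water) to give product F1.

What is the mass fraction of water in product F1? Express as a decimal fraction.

Vapour removed = 0.515×0.655×1720 = 580.2 g/s; concentrate = 1139.8 g/s.
water reaching the mixer = 546.4 (from concentrate) + 1910×0.285 = 1090.8 g/s.
Product flow = 1139.8 + 1910 = 3049.8 g/s; water fraction = 0.3576.

0.3576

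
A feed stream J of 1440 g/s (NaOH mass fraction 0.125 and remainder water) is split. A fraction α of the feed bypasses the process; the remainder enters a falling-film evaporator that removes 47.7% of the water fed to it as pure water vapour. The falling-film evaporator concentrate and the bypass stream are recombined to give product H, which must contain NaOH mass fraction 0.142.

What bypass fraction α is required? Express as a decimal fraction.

All 1440×0.125 = 180 g/s of NaOH reaches H, so H = 180/0.142 = 1267.6 g/s and vapour = 172.39 g/s.
The evaporator receives (1−α)·1440 of feed at 0.875 water and removes 0.477 of that water:
0.477×0.875×(1−α)×1440 = 172.39
(1−α) = 172.39/601.02 = 0.2868;  α = 0.7132.

0.713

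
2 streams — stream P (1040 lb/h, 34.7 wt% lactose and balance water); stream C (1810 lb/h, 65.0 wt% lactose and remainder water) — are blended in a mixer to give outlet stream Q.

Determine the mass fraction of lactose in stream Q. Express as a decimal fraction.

Total flow out = 1040 + 1810 = 2850 lb/h.
lactose in = 1040×0.347 + 1810×0.650 = 1537.4 lb/h.
lactose mass fraction in Q = 1537.4/2850 = 0.539.

0.539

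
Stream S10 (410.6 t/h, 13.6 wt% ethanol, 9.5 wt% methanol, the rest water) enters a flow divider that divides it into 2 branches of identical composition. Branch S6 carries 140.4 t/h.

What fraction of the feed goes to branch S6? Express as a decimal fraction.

Fraction to S6 = 140.4/410.6 = 0.3419.

0.342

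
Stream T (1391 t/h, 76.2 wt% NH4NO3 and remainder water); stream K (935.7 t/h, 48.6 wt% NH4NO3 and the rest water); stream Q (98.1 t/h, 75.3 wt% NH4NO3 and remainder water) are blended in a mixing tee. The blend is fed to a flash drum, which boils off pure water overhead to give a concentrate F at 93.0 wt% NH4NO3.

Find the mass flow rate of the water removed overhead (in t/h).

NH4NO3 entering = 1391×0.762 + 935.7×0.486 + 98.1×0.753 = 1588.6 t/h.
All NH4NO3 reports to F, so F = 1588.6/0.930 = 1708.1 t/h.
Total feed = 2424.8 t/h; overhead = 2424.8 − 1708.1 = 716.67 t/h.

716.7 t/h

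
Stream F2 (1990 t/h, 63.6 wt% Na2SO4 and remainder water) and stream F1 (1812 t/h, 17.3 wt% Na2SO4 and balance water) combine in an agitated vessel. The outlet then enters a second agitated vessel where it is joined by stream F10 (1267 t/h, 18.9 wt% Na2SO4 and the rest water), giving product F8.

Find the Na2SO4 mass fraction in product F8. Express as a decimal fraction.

0.3588

Overall, product flow = 5069 t/h.
Na2SO4 in = 1990×0.636 + 1812×0.173 + 1267×0.189 = 1818.6 t/h.
Na2SO4 fraction in F8 = 0.3588.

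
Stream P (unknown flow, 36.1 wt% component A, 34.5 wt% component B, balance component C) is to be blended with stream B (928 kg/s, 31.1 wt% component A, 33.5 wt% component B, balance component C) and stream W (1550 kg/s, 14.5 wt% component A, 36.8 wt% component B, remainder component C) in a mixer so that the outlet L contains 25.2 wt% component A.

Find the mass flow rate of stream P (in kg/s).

Let P be the unknown flow. Total out = 2478 + P.
component A balance: 513.36 + 0.361·P = 0.252·(2478 + P)
(0.361 − 0.252)·P = 0.252×2478 − 513.36 = 111.1
P = 111.1 / 0.109 = 1019.2 kg/s

1019 kg/s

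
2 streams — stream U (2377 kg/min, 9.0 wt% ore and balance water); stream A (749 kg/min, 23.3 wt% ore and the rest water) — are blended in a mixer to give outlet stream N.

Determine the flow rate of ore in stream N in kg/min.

ore out = ore in = 2377×0.090 + 749×0.233 = 388.45 kg/min.

388.4 kg/min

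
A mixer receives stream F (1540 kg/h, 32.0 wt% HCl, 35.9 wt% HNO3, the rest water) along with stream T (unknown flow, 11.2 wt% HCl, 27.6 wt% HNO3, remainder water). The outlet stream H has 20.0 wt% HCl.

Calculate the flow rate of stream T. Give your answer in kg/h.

Let T be the unknown flow. Total out = 1540 + T.
HCl balance: 492.8 + 0.112·T = 0.200·(1540 + T)
(0.112 − 0.200)·T = 0.200×1540 − 492.8 = -184.8
T = -184.8 / -0.088 = 2100 kg/h

2100 kg/h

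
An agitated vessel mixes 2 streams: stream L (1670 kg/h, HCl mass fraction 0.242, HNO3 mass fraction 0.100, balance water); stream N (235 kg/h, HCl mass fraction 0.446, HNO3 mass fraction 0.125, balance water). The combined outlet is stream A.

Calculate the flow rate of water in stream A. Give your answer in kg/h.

water out = water in = 1670×0.658 + 235×0.429 = 1199.7 kg/h.

1200 kg/h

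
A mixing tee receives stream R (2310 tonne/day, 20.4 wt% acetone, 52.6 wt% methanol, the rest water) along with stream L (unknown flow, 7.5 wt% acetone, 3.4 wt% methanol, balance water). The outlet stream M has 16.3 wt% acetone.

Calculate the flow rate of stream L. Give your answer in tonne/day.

Let L be the unknown flow. Total out = 2310 + L.
acetone balance: 471.24 + 0.075·L = 0.163·(2310 + L)
(0.075 − 0.163)·L = 0.163×2310 − 471.24 = -94.71
L = -94.71 / -0.088 = 1076.2 tonne/day

1076 tonne/day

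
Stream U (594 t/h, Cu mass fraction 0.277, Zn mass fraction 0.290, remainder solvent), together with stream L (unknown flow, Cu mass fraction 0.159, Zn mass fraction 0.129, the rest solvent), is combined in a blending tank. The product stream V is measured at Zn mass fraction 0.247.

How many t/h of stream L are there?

216.5 t/h

Let L be the unknown flow. Total out = 594 + L.
Zn balance: 172.26 + 0.129·L = 0.247·(594 + L)
(0.129 − 0.247)·L = 0.247×594 − 172.26 = -25.542
L = -25.542 / -0.118 = 216.46 t/h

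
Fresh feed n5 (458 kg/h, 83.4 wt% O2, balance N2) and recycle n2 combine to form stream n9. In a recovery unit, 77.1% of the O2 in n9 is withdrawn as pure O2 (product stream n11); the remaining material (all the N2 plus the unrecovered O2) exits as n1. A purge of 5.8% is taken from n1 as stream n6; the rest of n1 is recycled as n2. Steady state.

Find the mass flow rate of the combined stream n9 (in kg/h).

N2 enters only via n5 and leaves only via the purge: 458×0.166 = 0.058×(N2 in n1), and the recovery unit passes all N2, so N2 in n9 = N2 in n1 = 1310.8 kg/h.
O2 in n9: m_A = 458×0.834 + (1−0.058)·(1−0.771)·m_A, so m_A = 381.97/0.7843 = 487.03 kg/h.
n9 = 487.03 + 1310.8 = 1797.9 kg/h.

1798 kg/h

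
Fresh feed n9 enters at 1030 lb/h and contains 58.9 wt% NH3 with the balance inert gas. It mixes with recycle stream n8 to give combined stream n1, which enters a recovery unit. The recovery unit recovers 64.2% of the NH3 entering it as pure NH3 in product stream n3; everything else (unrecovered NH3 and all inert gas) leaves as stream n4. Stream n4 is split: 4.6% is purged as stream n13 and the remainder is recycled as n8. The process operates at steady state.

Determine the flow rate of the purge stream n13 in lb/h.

438.5 lb/h

inert gas enters only via n9 and leaves only via the purge: 1030×0.411 = 0.046×(inert gas in n4), and the recovery unit passes all inert gas, so inert gas in n1 = inert gas in n4 = 9202.8 lb/h.
NH3 in n1: m_A = 1030×0.589 + (1−0.046)·(1−0.642)·m_A, so m_A = 606.67/0.6585 = 921.34 lb/h.
n4 = (1−0.642)×921.34 + 9202.8 = 9532.7 lb/h.
Purge n13 = 0.046×9532.7 = 438.5 lb/h.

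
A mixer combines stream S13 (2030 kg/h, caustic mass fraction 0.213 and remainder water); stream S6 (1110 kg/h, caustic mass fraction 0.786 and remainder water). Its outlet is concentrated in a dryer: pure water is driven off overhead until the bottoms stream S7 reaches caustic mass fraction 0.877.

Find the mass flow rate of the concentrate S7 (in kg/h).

1488 kg/h

caustic entering = 2030×0.213 + 1110×0.786 = 1304.8 kg/h.
All caustic reports to S7, so S7 = 1304.8/0.877 = 1487.9 kg/h.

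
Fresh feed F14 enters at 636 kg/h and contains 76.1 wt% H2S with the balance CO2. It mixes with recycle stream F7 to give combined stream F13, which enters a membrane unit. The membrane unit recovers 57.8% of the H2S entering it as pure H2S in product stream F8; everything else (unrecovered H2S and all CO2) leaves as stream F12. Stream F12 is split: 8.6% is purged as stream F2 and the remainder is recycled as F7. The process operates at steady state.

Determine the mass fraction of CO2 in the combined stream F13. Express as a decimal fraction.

CO2 enters only via F14 and leaves only via the purge: 636×0.239 = 0.086×(CO2 in F12), and the membrane unit passes all CO2, so CO2 in F13 = CO2 in F12 = 1767.5 kg/h.
H2S in F13: m_A = 636×0.761 + (1−0.086)·(1−0.578)·m_A, so m_A = 484/0.6143 = 787.89 kg/h.
F13 = 787.89 + 1767.5 = 2555.4 kg/h.
CO2 fraction in F13 = 1767.5/2555.4 = 0.6917.

0.6917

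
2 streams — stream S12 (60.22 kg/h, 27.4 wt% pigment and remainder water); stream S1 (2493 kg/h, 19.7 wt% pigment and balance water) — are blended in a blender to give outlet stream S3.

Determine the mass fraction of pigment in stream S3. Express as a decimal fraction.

0.199

Total flow out = 60.22 + 2493 = 2553.2 kg/h.
pigment in = 60.22×0.274 + 2493×0.197 = 507.62 kg/h.
pigment mass fraction in S3 = 507.62/2553.2 = 0.199.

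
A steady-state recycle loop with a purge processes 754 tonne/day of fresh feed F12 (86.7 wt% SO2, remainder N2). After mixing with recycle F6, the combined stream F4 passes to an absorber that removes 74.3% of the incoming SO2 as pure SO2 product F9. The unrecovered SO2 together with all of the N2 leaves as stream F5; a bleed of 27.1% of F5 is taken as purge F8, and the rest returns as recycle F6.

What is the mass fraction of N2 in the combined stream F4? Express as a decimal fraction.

0.315

N2 enters only via F12 and leaves only via the purge: 754×0.133 = 0.271×(N2 in F5), and the absorber passes all N2, so N2 in F4 = N2 in F5 = 370.04 tonne/day.
SO2 in F4: m_A = 754×0.867 + (1−0.271)·(1−0.743)·m_A, so m_A = 653.72/0.8126 = 804.43 tonne/day.
F4 = 804.43 + 370.04 = 1174.5 tonne/day.
N2 fraction in F4 = 370.04/1174.5 = 0.315.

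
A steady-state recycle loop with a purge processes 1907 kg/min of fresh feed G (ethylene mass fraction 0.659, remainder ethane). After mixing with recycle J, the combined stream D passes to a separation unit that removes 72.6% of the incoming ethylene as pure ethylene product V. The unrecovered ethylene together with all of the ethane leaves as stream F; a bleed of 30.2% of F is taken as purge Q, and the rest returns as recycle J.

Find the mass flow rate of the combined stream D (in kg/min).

ethane enters only via G and leaves only via the purge: 1907×0.341 = 0.302×(ethane in F), and the separation unit passes all ethane, so ethane in D = ethane in F = 2153.3 kg/min.
ethylene in D: m_A = 1907×0.659 + (1−0.302)·(1−0.726)·m_A, so m_A = 1256.7/0.8087 = 1553.9 kg/min.
D = 1553.9 + 2153.3 = 3707.2 kg/min.

3707 kg/min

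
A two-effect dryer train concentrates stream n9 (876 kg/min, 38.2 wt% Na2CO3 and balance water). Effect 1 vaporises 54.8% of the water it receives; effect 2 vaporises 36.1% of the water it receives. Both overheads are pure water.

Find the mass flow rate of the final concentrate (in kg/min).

491 kg/min

water in feed = 876×0.618 = 541.37 kg/min.
After stage 1: water left = (1−0.548)×541.37 = 244.7; stream total = 579.33 kg/min.
After stage 2: water left = (1−0.361)×244.7 = 156.36; final concentrate = 490.99 kg/min.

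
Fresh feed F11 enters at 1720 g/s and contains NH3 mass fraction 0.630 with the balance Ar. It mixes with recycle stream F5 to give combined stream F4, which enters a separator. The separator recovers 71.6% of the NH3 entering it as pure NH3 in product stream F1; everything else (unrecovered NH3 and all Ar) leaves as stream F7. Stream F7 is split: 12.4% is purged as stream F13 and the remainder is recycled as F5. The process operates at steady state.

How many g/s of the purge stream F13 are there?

687.2 g/s

Ar enters only via F11 and leaves only via the purge: 1720×0.370 = 0.124×(Ar in F7), and the separator passes all Ar, so Ar in F4 = Ar in F7 = 5132.3 g/s.
NH3 in F4: m_A = 1720×0.630 + (1−0.124)·(1−0.716)·m_A, so m_A = 1083.6/0.7512 = 1442.5 g/s.
F7 = (1−0.716)×1442.5 + 5132.3 = 5541.9 g/s.
Purge F13 = 0.124×5541.9 = 687.2 g/s.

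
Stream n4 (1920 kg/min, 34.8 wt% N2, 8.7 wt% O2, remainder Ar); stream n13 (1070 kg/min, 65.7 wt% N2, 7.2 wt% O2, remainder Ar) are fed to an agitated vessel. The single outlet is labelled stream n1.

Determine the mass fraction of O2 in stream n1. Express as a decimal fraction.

0.082

Total flow out = 1920 + 1070 = 2990 kg/min.
O2 in = 1920×0.087 + 1070×0.072 = 244.08 kg/min.
O2 mass fraction in n1 = 244.08/2990 = 0.082.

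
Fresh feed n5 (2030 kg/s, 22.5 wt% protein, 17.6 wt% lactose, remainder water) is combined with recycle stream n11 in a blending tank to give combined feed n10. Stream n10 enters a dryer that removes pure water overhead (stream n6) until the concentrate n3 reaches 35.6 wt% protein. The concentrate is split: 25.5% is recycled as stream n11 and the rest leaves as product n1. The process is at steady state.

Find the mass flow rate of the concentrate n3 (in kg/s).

Overall protein balance (none leaves overhead): protein in fresh feed = protein in product, i.e. 2030×0.225 = (1−0.255)·n3·0.356.
n3 = 456.75/(0.356×0.745) = 1722.2 kg/s.

1722 kg/s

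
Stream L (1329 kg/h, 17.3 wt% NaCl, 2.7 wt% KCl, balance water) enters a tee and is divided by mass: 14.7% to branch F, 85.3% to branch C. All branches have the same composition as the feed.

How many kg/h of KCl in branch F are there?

Branch F total = 0.147×1329 = 195.36 kg/h.
KCl in F = 0.027×195.36 = 5.2748 kg/h.

5.275 kg/h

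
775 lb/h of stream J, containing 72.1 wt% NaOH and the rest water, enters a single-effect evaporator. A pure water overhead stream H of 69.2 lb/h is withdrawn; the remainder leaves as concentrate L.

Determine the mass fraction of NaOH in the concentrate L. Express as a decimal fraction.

0.792

NaOH is not removed: 775×0.721 = 558.77 lb/h of NaOH enters L.
Concentrate = 775 − 69.2 = 705.8 lb/h.
Mass fraction = 558.77/705.8 = 0.792.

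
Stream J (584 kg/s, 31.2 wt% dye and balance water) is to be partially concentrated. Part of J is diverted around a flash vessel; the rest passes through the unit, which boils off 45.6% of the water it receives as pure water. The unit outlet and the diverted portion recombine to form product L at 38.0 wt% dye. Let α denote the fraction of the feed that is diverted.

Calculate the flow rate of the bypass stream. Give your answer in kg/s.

All 584×0.312 = 182.21 kg/s of dye reaches L, so L = 182.21/0.380 = 479.49 kg/s and vapour = 104.51 kg/s.
The evaporator receives (1−α)·584 of feed at 0.688 water and removes 0.456 of that water:
0.456×0.688×(1−α)×584 = 104.51
(1−α) = 104.51/183.22 = 0.5704;  α = 0.4296.
Bypass flow = 0.4296×584 = 250.89 kg/s.

250.9 kg/s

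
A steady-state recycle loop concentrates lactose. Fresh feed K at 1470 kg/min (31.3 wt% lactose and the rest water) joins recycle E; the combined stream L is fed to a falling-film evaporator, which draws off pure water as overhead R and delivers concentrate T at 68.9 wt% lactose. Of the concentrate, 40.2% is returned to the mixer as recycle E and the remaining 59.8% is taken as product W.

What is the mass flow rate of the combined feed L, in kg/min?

Overall lactose balance (none leaves overhead): lactose in fresh feed = lactose in product, i.e. 1470×0.313 = (1−0.402)·T·0.689.
T = 460.11/(0.689×0.598) = 1116.7 kg/min.
Recycle E = 0.402×1116.7 = 448.92 kg/min.
Combined feed L = 1470 + 448.92 = 1918.9 kg/min.

1919 kg/min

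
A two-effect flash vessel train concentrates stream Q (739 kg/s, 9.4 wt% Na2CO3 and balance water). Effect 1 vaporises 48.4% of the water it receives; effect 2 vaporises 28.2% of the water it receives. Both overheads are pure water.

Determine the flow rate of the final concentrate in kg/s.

water in feed = 739×0.906 = 669.53 kg/s.
After stage 1: water left = (1−0.484)×669.53 = 345.48; stream total = 414.95 kg/s.
After stage 2: water left = (1−0.282)×345.48 = 248.05; final concentrate = 317.52 kg/s.

317.5 kg/s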